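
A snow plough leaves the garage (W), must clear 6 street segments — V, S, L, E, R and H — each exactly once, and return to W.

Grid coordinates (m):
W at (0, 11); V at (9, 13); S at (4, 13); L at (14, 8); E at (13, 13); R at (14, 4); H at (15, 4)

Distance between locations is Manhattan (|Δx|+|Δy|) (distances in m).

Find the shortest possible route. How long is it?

With 6 stops there are 6!/2 = 360 distinct round trips (a route and its reverse cost the same).
W→V→S→L→E→R→H→W: 11+5+15+6+10+1+22 = 70
W→V→S→L→E→H→R→W: 11+5+15+6+11+1+21 = 70
W→V→S→L→R→E→H→W: 11+5+15+4+10+11+22 = 78
W→V→S→L→R→H→E→W: 11+5+15+4+1+11+15 = 62
W→V→S→L→H→E→R→W: 11+5+15+5+11+10+21 = 78
W→V→S→L→H→R→E→W: 11+5+15+5+1+10+15 = 62
W→V→S→E→L→R→H→W: 11+5+9+6+4+1+22 = 58
W→V→S→E→L→H→R→W: 11+5+9+6+5+1+21 = 58
… (352 more)
W→S→V→E→L→R→H→W: 6+5+4+6+4+1+22 = 48  ← best
The minimum is 48.
One optimal route: W → S → V → E → L → R → H → W (or its reverse).

Minimum total distance: 48 m.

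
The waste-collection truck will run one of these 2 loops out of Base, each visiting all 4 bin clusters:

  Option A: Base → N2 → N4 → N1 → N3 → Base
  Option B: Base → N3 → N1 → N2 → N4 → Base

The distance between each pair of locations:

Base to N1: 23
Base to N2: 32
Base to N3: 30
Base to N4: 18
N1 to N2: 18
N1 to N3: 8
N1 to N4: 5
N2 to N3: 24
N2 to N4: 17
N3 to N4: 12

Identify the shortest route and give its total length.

Shortest is Option B, total 91.

Option A: 32 + 17 + 5 + 8 + 30 = 92
Option B: 30 + 8 + 18 + 17 + 18 = 91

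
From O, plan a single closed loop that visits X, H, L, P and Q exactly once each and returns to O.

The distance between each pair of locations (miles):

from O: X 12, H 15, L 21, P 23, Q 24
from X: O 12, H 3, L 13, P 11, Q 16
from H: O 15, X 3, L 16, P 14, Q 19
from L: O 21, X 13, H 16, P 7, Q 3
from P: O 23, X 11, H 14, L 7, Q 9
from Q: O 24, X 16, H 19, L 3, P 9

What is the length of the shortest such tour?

62 miles — the shortest possible round trip.

With 5 stops there are 5!/2 = 60 distinct round trips (a route and its reverse cost the same).
O-X-H-L-P-Q-O: 12+3+16+7+9+24 = 71
O-X-H-L-Q-P-O: 12+3+16+3+9+23 = 66
O-X-H-P-L-Q-O: 12+3+14+7+3+24 = 63
O-X-H-P-Q-L-O: 12+3+14+9+3+21 = 62
O-X-H-Q-L-P-O: 12+3+19+3+7+23 = 67
O-X-H-Q-P-L-O: 12+3+19+9+7+21 = 71
O-X-L-H-P-Q-O: 12+13+16+14+9+24 = 88
O-X-L-H-Q-P-O: 12+13+16+19+9+23 = 92
O-X-L-P-H-Q-O: 12+13+7+14+19+24 = 89
O-X-L-P-Q-H-O: 12+13+7+9+19+15 = 75
O-X-L-Q-H-P-O: 12+13+3+19+14+23 = 84
O-X-L-Q-P-H-O: 12+13+3+9+14+15 = 66
O-X-P-H-L-Q-O: 12+11+14+16+3+24 = 80
O-X-P-H-Q-L-O: 12+11+14+19+3+21 = 80
… (46 more)
The minimum is 62.
One optimal route: O → X → H → P → Q → L → O (or its reverse).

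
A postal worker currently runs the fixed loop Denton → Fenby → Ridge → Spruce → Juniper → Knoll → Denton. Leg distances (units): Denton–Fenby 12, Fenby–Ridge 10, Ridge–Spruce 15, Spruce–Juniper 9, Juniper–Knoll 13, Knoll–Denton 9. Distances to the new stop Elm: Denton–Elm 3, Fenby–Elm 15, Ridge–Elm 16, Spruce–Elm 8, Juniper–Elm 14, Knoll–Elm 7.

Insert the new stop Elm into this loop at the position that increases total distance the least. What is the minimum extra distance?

Insertion cost between consecutive stops i–j is d(i,Elm) + d(Elm,j) − d(i,j):
  between Denton and Fenby: 3 + 15 − 12 = 6
  between Fenby and Ridge: 15 + 16 − 10 = 21
  between Ridge and Spruce: 16 + 8 − 15 = 9
  between Spruce and Juniper: 8 + 14 − 9 = 13
  between Juniper and Knoll: 14 + 7 − 13 = 8
  between Knoll and Denton: 7 + 3 − 9 = 1
Cheapest insertion is between Knoll and Denton, adding 1.
New total = 68 + 1 = 69.

Adding 1 by placing Elm on the Knoll–Denton leg.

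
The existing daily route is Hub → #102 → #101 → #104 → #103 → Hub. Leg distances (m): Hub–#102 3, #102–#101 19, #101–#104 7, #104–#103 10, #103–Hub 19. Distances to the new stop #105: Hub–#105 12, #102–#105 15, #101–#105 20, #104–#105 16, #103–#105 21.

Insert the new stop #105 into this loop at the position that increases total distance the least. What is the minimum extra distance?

Adding 14 m by placing #105 on the #103–Hub leg.

Insertion cost between consecutive stops i–j is d(i,#105) + d(#105,j) − d(i,j):
  between Hub and #102: 12 + 15 − 3 = 24
  between #102 and #101: 15 + 20 − 19 = 16
  between #101 and #104: 20 + 16 − 7 = 29
  between #104 and #103: 16 + 21 − 10 = 27
  between #103 and Hub: 21 + 12 − 19 = 14
Cheapest insertion is between #103 and Hub, adding 14.
New total = 58 + 14 = 72.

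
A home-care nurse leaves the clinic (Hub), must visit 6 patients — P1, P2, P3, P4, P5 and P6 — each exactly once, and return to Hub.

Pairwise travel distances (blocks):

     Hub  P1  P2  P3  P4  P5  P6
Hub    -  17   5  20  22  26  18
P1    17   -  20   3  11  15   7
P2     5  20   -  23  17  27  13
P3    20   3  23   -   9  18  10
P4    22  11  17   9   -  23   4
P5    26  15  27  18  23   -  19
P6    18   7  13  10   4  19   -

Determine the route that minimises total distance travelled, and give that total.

75 blocks — the shortest possible round trip.

Hub → P1 → P2 → P3 → P4 → P5 → P6 → Hub: 17+20+23+9+23+19+18 = 129
Hub → P1 → P2 → P3 → P4 → P6 → P5 → Hub: 17+20+23+9+4+19+26 = 118
Hub → P1 → P2 → P3 → P5 → P4 → P6 → Hub: 17+20+23+18+23+4+18 = 123
Hub → P1 → P2 → P3 → P5 → P6 → P4 → Hub: 17+20+23+18+19+4+22 = 123
Hub → P1 → P2 → P3 → P6 → P4 → P5 → Hub: 17+20+23+10+4+23+26 = 123
Hub → P1 → P2 → P3 → P6 → P5 → P4 → Hub: 17+20+23+10+19+23+22 = 134
Hub → P1 → P2 → P4 → P3 → P5 → P6 → Hub: 17+20+17+9+18+19+18 = 118
Hub → P1 → P2 → P4 → P3 → P6 → P5 → Hub: 17+20+17+9+10+19+26 = 118
… (352 more)
Hub → P2 → P6 → P4 → P3 → P1 → P5 → Hub: 5+13+4+9+3+15+26 = 75  ← best
The minimum is 75.
One optimal route: Hub → P2 → P6 → P4 → P3 → P1 → P5 → Hub (or its reverse).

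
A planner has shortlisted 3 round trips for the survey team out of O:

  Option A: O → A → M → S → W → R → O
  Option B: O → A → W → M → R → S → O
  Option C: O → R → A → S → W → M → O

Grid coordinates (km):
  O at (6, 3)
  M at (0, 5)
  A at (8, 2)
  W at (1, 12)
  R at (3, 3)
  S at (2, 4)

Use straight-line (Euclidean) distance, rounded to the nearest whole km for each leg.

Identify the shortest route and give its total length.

30 km — Option B is the shortest.

Option A: 2 + 9 + 2 + 8 + 9 + 3 = 33
Option B: 2 + 12 + 7 + 4 + 1 + 4 = 30
Option C: 3 + 5 + 6 + 8 + 7 + 6 = 35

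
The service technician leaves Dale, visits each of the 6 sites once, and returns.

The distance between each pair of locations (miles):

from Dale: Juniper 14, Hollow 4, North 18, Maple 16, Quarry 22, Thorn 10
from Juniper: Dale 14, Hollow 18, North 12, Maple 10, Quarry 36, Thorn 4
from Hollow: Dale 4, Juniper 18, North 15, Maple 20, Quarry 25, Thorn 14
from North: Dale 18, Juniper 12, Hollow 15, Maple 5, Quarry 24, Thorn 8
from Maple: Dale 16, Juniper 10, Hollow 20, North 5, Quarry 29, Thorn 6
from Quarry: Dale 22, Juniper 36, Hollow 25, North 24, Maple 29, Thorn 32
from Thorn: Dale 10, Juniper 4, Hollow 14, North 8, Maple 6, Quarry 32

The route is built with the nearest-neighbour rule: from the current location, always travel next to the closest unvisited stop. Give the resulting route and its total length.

Total distance 83 miles via the nearest-neighbour route Dale → Hollow → Thorn → Juniper → Maple → North → Quarry → Dale.

Dale → [Hollow:4 / Thorn:10 / Juniper:14 / Maple:16 / North:18 / Quarry:22] → Hollow (4)
Hollow → [Thorn:14 / North:15 / Juniper:18 / Maple:20 / Quarry:25] → Thorn (14)
Thorn → [Juniper:4 / Maple:6 / North:8 / Quarry:32] → Juniper (4)
Juniper → [Maple:10 / North:12 / Quarry:36] → Maple (10)
Maple → [North:5 / Quarry:29] → North (5)
North → [Quarry:24] → Quarry (24)
Return Quarry→Dale: 22.
Total = 4 + 14 + 4 + 10 + 5 + 24 + 22 = 83.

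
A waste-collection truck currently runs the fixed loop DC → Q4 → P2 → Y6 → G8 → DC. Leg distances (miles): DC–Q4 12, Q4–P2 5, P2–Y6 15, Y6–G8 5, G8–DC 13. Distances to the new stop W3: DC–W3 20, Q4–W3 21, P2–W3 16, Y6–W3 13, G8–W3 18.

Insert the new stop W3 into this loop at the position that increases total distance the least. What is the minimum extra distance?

Insertion cost between consecutive stops i–j is d(i,W3) + d(W3,j) − d(i,j):
  between DC and Q4: 20 + 21 − 12 = 29
  between Q4 and P2: 21 + 16 − 5 = 32
  between P2 and Y6: 16 + 13 − 15 = 14
  between Y6 and G8: 13 + 18 − 5 = 26
  between G8 and DC: 18 + 20 − 13 = 25
Cheapest insertion is between P2 and Y6, adding 14.
New total = 50 + 14 = 64.

+14 miles — insert W3 between P2 and Y6.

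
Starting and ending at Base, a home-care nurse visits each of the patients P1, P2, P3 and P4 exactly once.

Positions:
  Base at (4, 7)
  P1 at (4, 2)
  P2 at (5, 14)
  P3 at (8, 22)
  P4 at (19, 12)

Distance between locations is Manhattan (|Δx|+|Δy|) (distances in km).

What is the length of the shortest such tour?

70 km — the shortest possible round trip.

With 4 stops there are 4!/2 = 12 distinct round trips (a route and its reverse cost the same).
Base → P1 → P2 → P3 → P4 → Base: 5+13+11+21+20 = 70
Base → P1 → P2 → P4 → P3 → Base: 5+13+16+21+19 = 74
Base → P1 → P3 → P2 → P4 → Base: 5+24+11+16+20 = 76
Base → P1 → P3 → P4 → P2 → Base: 5+24+21+16+8 = 74
Base → P1 → P4 → P2 → P3 → Base: 5+25+16+11+19 = 76
Base → P1 → P4 → P3 → P2 → Base: 5+25+21+11+8 = 70
Base → P2 → P1 → P3 → P4 → Base: 8+13+24+21+20 = 86
Base → P2 → P1 → P4 → P3 → Base: 8+13+25+21+19 = 86
Base → P2 → P3 → P1 → P4 → Base: 8+11+24+25+20 = 88
Base → P2 → P4 → P1 → P3 → Base: 8+16+25+24+19 = 92
Base → P3 → P1 → P2 → P4 → Base: 19+24+13+16+20 = 92
Base → P3 → P2 → P1 → P4 → Base: 19+11+13+25+20 = 88
The minimum is 70.
One optimal route: Base → P1 → P2 → P3 → P4 → Base (or its reverse).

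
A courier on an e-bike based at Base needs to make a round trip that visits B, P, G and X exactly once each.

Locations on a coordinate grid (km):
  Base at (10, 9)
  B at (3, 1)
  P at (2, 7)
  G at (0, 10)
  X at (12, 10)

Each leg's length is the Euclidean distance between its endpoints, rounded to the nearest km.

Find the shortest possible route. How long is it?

With 4 stops there are 4!/2 = 12 distinct round trips (a route and its reverse cost the same).
Base-B-P-G-X-Base: 11+6+4+12+2 = 35
Base-B-P-X-G-Base: 11+6+10+12+10 = 49
Base-B-G-P-X-Base: 11+9+4+10+2 = 36
Base-B-G-X-P-Base: 11+9+12+10+8 = 50
Base-B-X-P-G-Base: 11+13+10+4+10 = 48
Base-B-X-G-P-Base: 11+13+12+4+8 = 48
Base-P-B-G-X-Base: 8+6+9+12+2 = 37
Base-P-B-X-G-Base: 8+6+13+12+10 = 49
Base-P-G-B-X-Base: 8+4+9+13+2 = 36
Base-P-X-B-G-Base: 8+10+13+9+10 = 50
Base-G-B-P-X-Base: 10+9+6+10+2 = 37
Base-G-P-B-X-Base: 10+4+6+13+2 = 35
The minimum is 35.
One optimal route: Base → B → P → G → X → Base (or its reverse).

Minimum total distance: 35 km.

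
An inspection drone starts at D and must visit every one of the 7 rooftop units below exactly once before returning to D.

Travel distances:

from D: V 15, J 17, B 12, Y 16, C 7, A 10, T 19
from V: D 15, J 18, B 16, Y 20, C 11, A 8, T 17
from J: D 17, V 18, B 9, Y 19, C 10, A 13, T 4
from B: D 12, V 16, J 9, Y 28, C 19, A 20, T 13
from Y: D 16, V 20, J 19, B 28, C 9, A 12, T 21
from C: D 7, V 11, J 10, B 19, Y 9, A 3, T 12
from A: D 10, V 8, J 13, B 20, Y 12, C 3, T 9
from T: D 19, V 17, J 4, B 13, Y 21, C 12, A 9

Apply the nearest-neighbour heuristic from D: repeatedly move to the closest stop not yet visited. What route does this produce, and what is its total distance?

Nearest-neighbour total = 84; route D → C → A → V → B → J → T → Y → D.

D → [C:7 / A:10 / B:12 / V:15 / Y:16 / J:17 / T:19] → C (7)
C → [A:3 / Y:9 / J:10 / V:11 / T:12 / B:19] → A (3)
A → [V:8 / T:9 / Y:12 / J:13 / B:20] → V (8)
V → [B:16 / T:17 / J:18 / Y:20] → B (16)
B → [J:9 / T:13 / Y:28] → J (9)
J → [T:4 / Y:19] → T (4)
T → [Y:21] → Y (21)
Return Y→D: 16.
Total = 7 + 3 + 8 + 16 + 9 + 4 + 21 + 16 = 84.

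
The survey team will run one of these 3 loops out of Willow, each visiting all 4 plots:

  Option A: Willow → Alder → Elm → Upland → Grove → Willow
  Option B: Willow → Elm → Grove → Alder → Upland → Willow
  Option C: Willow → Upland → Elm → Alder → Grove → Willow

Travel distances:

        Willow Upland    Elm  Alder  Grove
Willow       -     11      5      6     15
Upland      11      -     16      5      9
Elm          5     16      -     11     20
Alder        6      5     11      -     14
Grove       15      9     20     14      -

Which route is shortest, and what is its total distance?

Option A: 6 + 11 + 16 + 9 + 15 = 57
Option B: 5 + 20 + 14 + 5 + 11 = 55
Option C: 11 + 16 + 11 + 14 + 15 = 67

55 — Option B is the shortest.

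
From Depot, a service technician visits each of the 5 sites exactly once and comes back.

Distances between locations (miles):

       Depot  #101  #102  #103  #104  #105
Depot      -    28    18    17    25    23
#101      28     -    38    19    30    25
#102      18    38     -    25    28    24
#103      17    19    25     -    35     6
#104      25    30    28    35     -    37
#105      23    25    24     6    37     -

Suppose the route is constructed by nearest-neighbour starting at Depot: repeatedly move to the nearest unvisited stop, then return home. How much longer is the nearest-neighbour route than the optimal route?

Excess over optimum: 11 miles.

Depot: #103=17, #102=18, #105=23, #104=25, #101=28 ⇒ #103
#103: #105=6, #101=19, #102=25, #104=35 ⇒ #105
#105: #102=24, #101=25, #104=37 ⇒ #102
#102: #104=28, #101=38 ⇒ #104
#104: #101=30 ⇒ #101
NN route Depot → #103 → #105 → #102 → #104 → #101 → Depot costs 133.
Optimal: Depot → #102 → #105 → #103 → #101 → #104 → Depot costs 122 (by enumerating all 60 distinct tours).
Excess = 133 − 122 = 11.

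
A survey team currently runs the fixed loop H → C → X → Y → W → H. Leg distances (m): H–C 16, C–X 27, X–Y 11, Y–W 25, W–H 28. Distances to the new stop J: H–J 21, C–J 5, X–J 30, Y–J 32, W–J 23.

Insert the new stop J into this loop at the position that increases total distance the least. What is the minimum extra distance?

Insertion cost between consecutive stops i–j is d(i,J) + d(J,j) − d(i,j):
  between H and C: 21 + 5 − 16 = 10
  between C and X: 5 + 30 − 27 = 8
  between X and Y: 30 + 32 − 11 = 51
  between Y and W: 32 + 23 − 25 = 30
  between W and H: 23 + 21 − 28 = 16
Cheapest insertion is between C and X, adding 8.
New total = 107 + 8 = 115.

Adding 8 m by placing J on the C–X leg.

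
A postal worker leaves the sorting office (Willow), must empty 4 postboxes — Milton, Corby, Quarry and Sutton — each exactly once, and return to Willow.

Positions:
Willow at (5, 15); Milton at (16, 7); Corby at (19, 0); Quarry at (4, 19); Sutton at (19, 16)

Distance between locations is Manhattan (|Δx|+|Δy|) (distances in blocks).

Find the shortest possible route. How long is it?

There are 12 distinct closed tours to check (reversals are equivalent).
Willow-Milton-Corby-Quarry-Sutton-Willow: 19+10+34+18+15 = 96
Willow-Milton-Corby-Sutton-Quarry-Willow: 19+10+16+18+5 = 68
Willow-Milton-Quarry-Corby-Sutton-Willow: 19+24+34+16+15 = 108
Willow-Milton-Quarry-Sutton-Corby-Willow: 19+24+18+16+29 = 106
Willow-Milton-Sutton-Corby-Quarry-Willow: 19+12+16+34+5 = 86
Willow-Milton-Sutton-Quarry-Corby-Willow: 19+12+18+34+29 = 112
Willow-Corby-Milton-Quarry-Sutton-Willow: 29+10+24+18+15 = 96
Willow-Corby-Milton-Sutton-Quarry-Willow: 29+10+12+18+5 = 74
Willow-Corby-Quarry-Milton-Sutton-Willow: 29+34+24+12+15 = 114
Willow-Corby-Sutton-Milton-Quarry-Willow: 29+16+12+24+5 = 86
Willow-Quarry-Milton-Corby-Sutton-Willow: 5+24+10+16+15 = 70
Willow-Quarry-Corby-Milton-Sutton-Willow: 5+34+10+12+15 = 76
The minimum is 68.
One optimal route: Willow → Milton → Corby → Sutton → Quarry → Willow (or its reverse).

68 blocks — the shortest possible round trip.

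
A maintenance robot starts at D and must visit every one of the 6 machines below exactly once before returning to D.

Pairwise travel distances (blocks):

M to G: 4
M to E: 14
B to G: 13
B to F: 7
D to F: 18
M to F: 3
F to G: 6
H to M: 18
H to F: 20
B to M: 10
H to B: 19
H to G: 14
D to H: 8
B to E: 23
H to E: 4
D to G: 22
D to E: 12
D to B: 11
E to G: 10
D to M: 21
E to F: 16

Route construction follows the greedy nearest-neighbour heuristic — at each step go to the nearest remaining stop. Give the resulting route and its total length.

D → [H:8 / B:11 / E:12 / F:18 / M:21 / G:22] → H (8)
H → [E:4 / G:14 / M:18 / B:19 / F:20] → E (4)
E → [G:10 / M:14 / F:16 / B:23] → G (10)
G → [M:4 / F:6 / B:13] → M (4)
M → [F:3 / B:10] → F (3)
F → [B:7] → B (7)
Return B→D: 11.
Total = 8 + 4 + 10 + 4 + 3 + 7 + 11 = 47.

Total distance 47 blocks via the nearest-neighbour route D → H → E → G → M → F → B → D.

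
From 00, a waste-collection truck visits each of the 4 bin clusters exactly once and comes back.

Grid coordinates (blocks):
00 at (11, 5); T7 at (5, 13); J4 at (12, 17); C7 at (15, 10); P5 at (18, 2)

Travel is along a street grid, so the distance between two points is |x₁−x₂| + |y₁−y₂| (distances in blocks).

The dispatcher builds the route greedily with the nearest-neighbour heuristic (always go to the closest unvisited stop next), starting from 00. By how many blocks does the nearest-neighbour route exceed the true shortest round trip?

Excess over optimum: 8 blocks.

00: C7=9, P5=10, J4=13, T7=14 ⇒ C7
C7: J4=10, P5=11, T7=13 ⇒ J4
J4: T7=11, P5=21 ⇒ T7
T7: P5=24 ⇒ P5
NN route 00 → C7 → J4 → T7 → P5 → 00 costs 64.
Optimal: 00 → T7 → J4 → C7 → P5 → 00 costs 56 (by enumerating all 12 distinct tours).
Excess = 64 − 56 = 8.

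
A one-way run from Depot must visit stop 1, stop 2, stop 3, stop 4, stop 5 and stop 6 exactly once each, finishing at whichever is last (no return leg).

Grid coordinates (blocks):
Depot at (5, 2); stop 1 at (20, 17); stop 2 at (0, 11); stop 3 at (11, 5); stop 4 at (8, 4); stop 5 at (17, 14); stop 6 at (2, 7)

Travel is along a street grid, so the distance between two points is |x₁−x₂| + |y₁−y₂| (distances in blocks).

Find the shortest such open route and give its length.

There are 6! = 720 possible orderings.
Depot → stop 1 → stop 2 → stop 3 → stop 4 → stop 5 → stop 6: 30+26+17+4+19+22 = 118
Depot → stop 1 → stop 2 → stop 3 → stop 4 → stop 6 → stop 5: 30+26+17+4+9+22 = 108
Depot → stop 1 → stop 2 → stop 3 → stop 5 → stop 4 → stop 6: 30+26+17+15+19+9 = 116
Depot → stop 1 → stop 2 → stop 3 → stop 5 → stop 6 → stop 4: 30+26+17+15+22+9 = 119
Depot → stop 1 → stop 2 → stop 3 → stop 6 → stop 4 → stop 5: 30+26+17+11+9+19 = 112
Depot → stop 1 → stop 2 → stop 3 → stop 6 → stop 5 → stop 4: 30+26+17+11+22+19 = 125
Depot → stop 1 → stop 2 → stop 4 → stop 3 → stop 5 → stop 6: 30+26+15+4+15+22 = 112
Depot → stop 1 → stop 2 → stop 4 → stop 3 → stop 6 → stop 5: 30+26+15+4+11+22 = 108
… (712 more)
Depot → stop 4 → stop 3 → stop 6 → stop 2 → stop 5 → stop 1: 5+4+11+6+20+6 = 52  ← best
The minimum is 52.
One shortest path: Depot → stop 4 → stop 3 → stop 6 → stop 2 → stop 5 → stop 1.

Minimum one-way distance = 52 blocks.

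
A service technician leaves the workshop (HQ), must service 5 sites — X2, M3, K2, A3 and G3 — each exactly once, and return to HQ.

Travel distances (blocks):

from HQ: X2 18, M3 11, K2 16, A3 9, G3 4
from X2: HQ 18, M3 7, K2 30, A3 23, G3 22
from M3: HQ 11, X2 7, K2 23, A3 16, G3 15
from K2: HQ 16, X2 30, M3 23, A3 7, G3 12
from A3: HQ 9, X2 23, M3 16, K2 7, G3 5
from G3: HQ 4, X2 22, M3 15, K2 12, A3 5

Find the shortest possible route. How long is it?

There are 60 distinct closed tours to check (reversals are equivalent).
HQ → X2 → M3 → K2 → A3 → G3 → HQ: 18+7+23+7+5+4 = 64
HQ → X2 → M3 → K2 → G3 → A3 → HQ: 18+7+23+12+5+9 = 74
HQ → X2 → M3 → A3 → K2 → G3 → HQ: 18+7+16+7+12+4 = 64
HQ → X2 → M3 → A3 → G3 → K2 → HQ: 18+7+16+5+12+16 = 74
HQ → X2 → M3 → G3 → K2 → A3 → HQ: 18+7+15+12+7+9 = 68
HQ → X2 → M3 → G3 → A3 → K2 → HQ: 18+7+15+5+7+16 = 68
HQ → X2 → K2 → M3 → A3 → G3 → HQ: 18+30+23+16+5+4 = 96
HQ → X2 → K2 → M3 → G3 → A3 → HQ: 18+30+23+15+5+9 = 100
HQ → X2 → K2 → A3 → M3 → G3 → HQ: 18+30+7+16+15+4 = 90
HQ → X2 → K2 → A3 → G3 → M3 → HQ: 18+30+7+5+15+11 = 86
HQ → X2 → K2 → G3 → M3 → A3 → HQ: 18+30+12+15+16+9 = 100
HQ → X2 → K2 → G3 → A3 → M3 → HQ: 18+30+12+5+16+11 = 92
HQ → X2 → A3 → M3 → K2 → G3 → HQ: 18+23+16+23+12+4 = 96
HQ → X2 → A3 → M3 → G3 → K2 → HQ: 18+23+16+15+12+16 = 100
… (46 more)
The minimum is 64.
One optimal route: HQ → X2 → M3 → K2 → A3 → G3 → HQ (or its reverse).

Shortest round trip = 64 blocks.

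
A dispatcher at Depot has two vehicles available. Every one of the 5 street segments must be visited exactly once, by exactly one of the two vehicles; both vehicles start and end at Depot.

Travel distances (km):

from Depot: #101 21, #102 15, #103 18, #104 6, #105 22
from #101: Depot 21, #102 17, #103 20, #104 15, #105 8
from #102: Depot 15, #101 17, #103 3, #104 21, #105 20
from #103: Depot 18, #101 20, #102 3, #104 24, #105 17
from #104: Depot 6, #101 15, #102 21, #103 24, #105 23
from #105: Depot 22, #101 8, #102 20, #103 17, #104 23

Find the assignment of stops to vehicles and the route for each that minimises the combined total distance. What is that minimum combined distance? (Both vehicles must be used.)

Check every non-empty split of the stops between the two vehicles; for each half take its own optimal tour:
  {#101} + {#102, #103, #104, #105}: 42 + 64 = 106
  {#102} + {#101, #103, #104, #105}: 30 + 64 = 94
  {#101, #102} + {#103, #104, #105}: 53 + 64 = 117
  {#103} + {#101, #102, #104, #105}: 36 + 64 = 100
  {#101, #103} + {#102, #104, #105}: 59 + 64 = 123
  {#102, #103} + {#101, #104, #105}: 36 + 51 = 87
  … (15 splits in total)
  {#104} + {#101, #102, #103, #105}: 12 + 64 = 76  ← best
Best: vehicle 1 Depot → #104 → Depot = 12; vehicle 2 Depot → #101 → #105 → #103 → #102 → Depot = 64; combined 76.

Minimum combined distance: 76 km.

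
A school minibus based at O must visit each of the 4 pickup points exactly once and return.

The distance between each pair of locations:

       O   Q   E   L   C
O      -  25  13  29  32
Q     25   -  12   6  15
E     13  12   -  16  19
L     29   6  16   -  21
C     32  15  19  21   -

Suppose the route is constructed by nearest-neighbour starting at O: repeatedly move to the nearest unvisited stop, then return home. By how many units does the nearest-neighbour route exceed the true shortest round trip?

From O: E=13, Q=25, L=29, C=32 → choose E (13).
From E: Q=12, L=16, C=19 → choose Q (12).
From Q: L=6, C=15 → choose L (6).
From L: C=21 → choose C (21).
NN route O → E → Q → L → C → O costs 84.
Optimal: O → E → L → Q → C → O costs 82 (by enumerating all 12 distinct tours).
Excess = 84 − 82 = 2.

2 longer than the optimal tour.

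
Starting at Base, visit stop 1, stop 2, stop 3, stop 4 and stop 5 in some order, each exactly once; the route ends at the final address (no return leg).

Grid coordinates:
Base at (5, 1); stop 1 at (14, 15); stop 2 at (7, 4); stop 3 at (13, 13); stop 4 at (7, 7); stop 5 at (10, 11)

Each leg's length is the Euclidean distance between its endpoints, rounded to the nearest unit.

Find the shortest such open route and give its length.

There are 5! = 120 possible orderings.
Base - stop 1 - stop 2 - stop 3 - stop 4 - stop 5: 17+13+11+8+5 = 54
Base - stop 1 - stop 2 - stop 3 - stop 5 - stop 4: 17+13+11+4+5 = 50
Base - stop 1 - stop 2 - stop 4 - stop 3 - stop 5: 17+13+3+8+4 = 45
Base - stop 1 - stop 2 - stop 4 - stop 5 - stop 3: 17+13+3+5+4 = 42
Base - stop 1 - stop 2 - stop 5 - stop 3 - stop 4: 17+13+8+4+8 = 50
Base - stop 1 - stop 2 - stop 5 - stop 4 - stop 3: 17+13+8+5+8 = 51
Base - stop 1 - stop 3 - stop 2 - stop 4 - stop 5: 17+2+11+3+5 = 38
Base - stop 1 - stop 3 - stop 2 - stop 5 - stop 4: 17+2+11+8+5 = 43
Base - stop 1 - stop 3 - stop 4 - stop 2 - stop 5: 17+2+8+3+8 = 38
Base - stop 1 - stop 3 - stop 4 - stop 5 - stop 2: 17+2+8+5+8 = 40
Base - stop 1 - stop 3 - stop 5 - stop 2 - stop 4: 17+2+4+8+3 = 34
Base - stop 1 - stop 3 - stop 5 - stop 4 - stop 2: 17+2+4+5+3 = 31
Base - stop 1 - stop 4 - stop 2 - stop 3 - stop 5: 17+11+3+11+4 = 46
Base - stop 1 - stop 4 - stop 2 - stop 5 - stop 3: 17+11+3+8+4 = 43
… (106 more)
Base - stop 2 - stop 4 - stop 5 - stop 3 - stop 1: 4+3+5+4+2 = 18  ← best
The minimum is 18.
One shortest path: Base → stop 2 → stop 4 → stop 5 → stop 3 → stop 1.

Minimum one-way distance = 18.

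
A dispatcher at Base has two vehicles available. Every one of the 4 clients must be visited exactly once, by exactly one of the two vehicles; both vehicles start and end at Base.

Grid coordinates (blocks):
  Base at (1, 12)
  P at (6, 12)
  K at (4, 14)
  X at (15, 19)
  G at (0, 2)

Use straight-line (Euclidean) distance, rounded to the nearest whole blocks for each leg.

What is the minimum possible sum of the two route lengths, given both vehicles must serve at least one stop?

Check every non-empty split of the stops between the two vehicles; for each half take its own optimal tour:
  {P} + {K, X, G}: 10 + 49 = 59
  {K} + {P, X, G}: 8 + 49 = 57
  {P, K} + {X, G}: 12 + 49 = 61
  {X} + {P, K, G}: 32 + 29 = 61
  {P, X} + {K, G}: 32 + 27 = 59
  {K, X} + {P, G}: 32 + 27 = 59
  … (7 splits in total)
  {P, K, X} + {G}: 32 + 20 = 52  ← best
Best: vehicle 1 Base → P → X → K → Base = 32; vehicle 2 Base → G → Base = 20; combined 52.

52 blocks — the smallest possible combined total.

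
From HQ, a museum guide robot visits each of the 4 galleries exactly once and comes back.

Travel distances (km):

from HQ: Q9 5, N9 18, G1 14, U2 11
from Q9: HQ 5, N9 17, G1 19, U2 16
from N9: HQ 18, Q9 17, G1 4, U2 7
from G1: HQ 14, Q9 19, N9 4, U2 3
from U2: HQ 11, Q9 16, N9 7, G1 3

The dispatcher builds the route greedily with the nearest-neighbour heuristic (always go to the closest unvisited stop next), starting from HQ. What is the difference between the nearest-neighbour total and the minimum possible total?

The nearest-neighbour route is 6 km longer than optimal.

HQ: Q9=5, U2=11, G1=14, N9=18 ⇒ Q9
Q9: U2=16, N9=17, G1=19 ⇒ U2
U2: G1=3, N9=7 ⇒ G1
G1: N9=4 ⇒ N9
NN route HQ → Q9 → U2 → G1 → N9 → HQ costs 46.
Optimal: HQ → Q9 → N9 → G1 → U2 → HQ costs 40 (by enumerating all 12 distinct tours).
Excess = 46 − 40 = 6.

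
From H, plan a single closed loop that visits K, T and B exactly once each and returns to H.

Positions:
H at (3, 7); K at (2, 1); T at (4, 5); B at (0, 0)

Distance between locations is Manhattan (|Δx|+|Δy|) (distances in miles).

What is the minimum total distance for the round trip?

Minimum total distance: 22 miles.

With 3 stops there are 3!/2 = 3 distinct round trips (a route and its reverse cost the same).
H → K → T → B → H: 7+6+9+10 = 32
H → K → B → T → H: 7+3+9+3 = 22
H → T → K → B → H: 3+6+3+10 = 22
The minimum is 22.
One optimal route: H → K → B → T → H (or its reverse).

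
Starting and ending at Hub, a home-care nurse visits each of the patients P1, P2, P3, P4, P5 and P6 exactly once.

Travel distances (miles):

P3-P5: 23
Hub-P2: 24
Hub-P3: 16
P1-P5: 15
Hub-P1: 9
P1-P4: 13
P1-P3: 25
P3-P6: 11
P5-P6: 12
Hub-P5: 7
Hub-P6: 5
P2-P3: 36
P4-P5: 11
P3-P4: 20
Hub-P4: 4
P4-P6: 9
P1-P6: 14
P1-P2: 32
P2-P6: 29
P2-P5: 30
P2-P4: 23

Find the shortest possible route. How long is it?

With 6 stops there are 6!/2 = 360 distinct round trips (a route and its reverse cost the same).
Hub-P1-P2-P3-P4-P5-P6-Hub: 9+32+36+20+11+12+5 = 125
Hub-P1-P2-P3-P4-P6-P5-Hub: 9+32+36+20+9+12+7 = 125
Hub-P1-P2-P3-P5-P4-P6-Hub: 9+32+36+23+11+9+5 = 125
Hub-P1-P2-P3-P5-P6-P4-Hub: 9+32+36+23+12+9+4 = 125
Hub-P1-P2-P3-P6-P4-P5-Hub: 9+32+36+11+9+11+7 = 115
Hub-P1-P2-P3-P6-P5-P4-Hub: 9+32+36+11+12+11+4 = 115
Hub-P1-P2-P4-P3-P5-P6-Hub: 9+32+23+20+23+12+5 = 124
Hub-P1-P2-P4-P3-P6-P5-Hub: 9+32+23+20+11+12+7 = 114
… (352 more)
Hub-P1-P5-P4-P2-P3-P6-Hub: 9+15+11+23+36+11+5 = 110  ← best
The minimum is 110.
One optimal route: Hub → P1 → P5 → P4 → P2 → P3 → P6 → Hub (or its reverse).

Minimum total distance: 110 miles.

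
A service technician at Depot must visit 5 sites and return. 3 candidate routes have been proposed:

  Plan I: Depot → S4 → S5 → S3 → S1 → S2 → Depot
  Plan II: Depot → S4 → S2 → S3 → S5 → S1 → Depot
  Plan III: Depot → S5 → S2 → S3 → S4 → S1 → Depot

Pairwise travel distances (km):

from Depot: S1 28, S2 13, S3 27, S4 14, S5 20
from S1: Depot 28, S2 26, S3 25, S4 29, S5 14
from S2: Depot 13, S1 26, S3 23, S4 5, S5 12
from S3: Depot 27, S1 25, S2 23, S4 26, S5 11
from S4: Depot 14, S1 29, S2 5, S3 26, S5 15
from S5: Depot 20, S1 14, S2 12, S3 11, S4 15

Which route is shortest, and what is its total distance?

Plan I: 14 + 15 + 11 + 25 + 26 + 13 = 104
Plan II: 14 + 5 + 23 + 11 + 14 + 28 = 95
Plan III: 20 + 12 + 23 + 26 + 29 + 28 = 138

Shortest is Plan II, total 95 km.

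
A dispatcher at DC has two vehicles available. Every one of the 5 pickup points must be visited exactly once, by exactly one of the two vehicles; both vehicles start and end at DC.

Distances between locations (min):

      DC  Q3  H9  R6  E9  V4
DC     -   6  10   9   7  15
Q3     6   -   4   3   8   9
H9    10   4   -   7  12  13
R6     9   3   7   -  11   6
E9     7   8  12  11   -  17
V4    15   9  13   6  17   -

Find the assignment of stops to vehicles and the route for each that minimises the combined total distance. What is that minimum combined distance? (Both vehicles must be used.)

Minimum combined distance: 52 min.

Try each way of splitting the stops between the two vehicles (each non-empty) and, for each split, find the best tour for each vehicle:
  {Q3} + {H9, R6, E9, V4}: 12 + 47 = 59
  {H9} + {Q3, R6, E9, V4}: 20 + 39 = 59
  {Q3, H9} + {R6, E9, V4}: 20 + 39 = 59
  {R6} + {Q3, H9, E9, V4}: 18 + 47 = 65
  {Q3, R6} + {H9, E9, V4}: 18 + 47 = 65
  {H9, R6} + {Q3, E9, V4}: 26 + 39 = 65
  … (15 splits in total)
  {E9} + {Q3, H9, R6, V4}: 14 + 38 = 52  ← best
Best: vehicle 1 DC → E9 → DC = 14; vehicle 2 DC → Q3 → H9 → R6 → V4 → DC = 38; combined 52.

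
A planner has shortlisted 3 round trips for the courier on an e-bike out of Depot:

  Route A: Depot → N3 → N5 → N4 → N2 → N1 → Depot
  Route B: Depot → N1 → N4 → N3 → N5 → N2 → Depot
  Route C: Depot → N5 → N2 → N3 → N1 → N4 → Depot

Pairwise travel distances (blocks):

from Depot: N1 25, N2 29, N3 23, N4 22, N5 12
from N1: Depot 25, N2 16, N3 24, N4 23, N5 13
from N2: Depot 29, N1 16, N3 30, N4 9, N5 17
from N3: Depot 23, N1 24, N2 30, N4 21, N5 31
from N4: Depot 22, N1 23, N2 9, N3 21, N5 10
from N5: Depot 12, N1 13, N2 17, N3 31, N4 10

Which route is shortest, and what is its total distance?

Route A: 23 + 31 + 10 + 9 + 16 + 25 = 114
Route B: 25 + 23 + 21 + 31 + 17 + 29 = 146
Route C: 12 + 17 + 30 + 24 + 23 + 22 = 128

114 blocks — Route A is the shortest.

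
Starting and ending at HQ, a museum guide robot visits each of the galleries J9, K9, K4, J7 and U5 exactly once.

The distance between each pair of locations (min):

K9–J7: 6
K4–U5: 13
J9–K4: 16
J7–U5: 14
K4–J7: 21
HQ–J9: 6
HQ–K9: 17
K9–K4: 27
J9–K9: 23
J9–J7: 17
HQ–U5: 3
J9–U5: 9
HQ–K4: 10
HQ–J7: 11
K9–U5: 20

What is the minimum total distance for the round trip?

There are 60 distinct closed tours to check (reversals are equivalent).
HQ → J9 → K9 → K4 → J7 → U5 → HQ: 6+23+27+21+14+3 = 94
HQ → J9 → K9 → K4 → U5 → J7 → HQ: 6+23+27+13+14+11 = 94
HQ → J9 → K9 → J7 → K4 → U5 → HQ: 6+23+6+21+13+3 = 72
HQ → J9 → K9 → J7 → U5 → K4 → HQ: 6+23+6+14+13+10 = 72
HQ → J9 → K9 → U5 → K4 → J7 → HQ: 6+23+20+13+21+11 = 94
HQ → J9 → K9 → U5 → J7 → K4 → HQ: 6+23+20+14+21+10 = 94
HQ → J9 → K4 → K9 → J7 → U5 → HQ: 6+16+27+6+14+3 = 72
HQ → J9 → K4 → K9 → U5 → J7 → HQ: 6+16+27+20+14+11 = 94
HQ → J9 → K4 → J7 → K9 → U5 → HQ: 6+16+21+6+20+3 = 72
HQ → J9 → K4 → J7 → U5 → K9 → HQ: 6+16+21+14+20+17 = 94
HQ → J9 → K4 → U5 → K9 → J7 → HQ: 6+16+13+20+6+11 = 72
HQ → J9 → K4 → U5 → J7 → K9 → HQ: 6+16+13+14+6+17 = 72
HQ → J9 → J7 → K9 → K4 → U5 → HQ: 6+17+6+27+13+3 = 72
HQ → J9 → J7 → K9 → U5 → K4 → HQ: 6+17+6+20+13+10 = 72
… (46 more)
The minimum is 72.
One optimal route: HQ → J9 → K9 → J7 → K4 → U5 → HQ (or its reverse).

Shortest round trip = 72 min.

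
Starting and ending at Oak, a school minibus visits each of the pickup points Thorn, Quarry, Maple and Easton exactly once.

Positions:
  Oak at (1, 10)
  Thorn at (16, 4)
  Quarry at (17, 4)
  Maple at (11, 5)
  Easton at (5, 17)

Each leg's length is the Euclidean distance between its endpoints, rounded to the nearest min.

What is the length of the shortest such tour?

Shortest round trip = 43 min.

Oak→Thorn→Quarry→Maple→Easton→Oak: 16+1+6+13+8 = 44
Oak→Thorn→Quarry→Easton→Maple→Oak: 16+1+18+13+11 = 59
Oak→Thorn→Maple→Quarry→Easton→Oak: 16+5+6+18+8 = 53
Oak→Thorn→Maple→Easton→Quarry→Oak: 16+5+13+18+17 = 69
Oak→Thorn→Easton→Quarry→Maple→Oak: 16+17+18+6+11 = 68
Oak→Thorn→Easton→Maple→Quarry→Oak: 16+17+13+6+17 = 69
Oak→Quarry→Thorn→Maple→Easton→Oak: 17+1+5+13+8 = 44
Oak→Quarry→Thorn→Easton→Maple→Oak: 17+1+17+13+11 = 59
Oak→Quarry→Maple→Thorn→Easton→Oak: 17+6+5+17+8 = 53
Oak→Quarry→Easton→Thorn→Maple→Oak: 17+18+17+5+11 = 68
Oak→Maple→Thorn→Quarry→Easton→Oak: 11+5+1+18+8 = 43
Oak→Maple→Quarry→Thorn→Easton→Oak: 11+6+1+17+8 = 43
The minimum is 43.
One optimal route: Oak → Maple → Thorn → Quarry → Easton → Oak (or its reverse).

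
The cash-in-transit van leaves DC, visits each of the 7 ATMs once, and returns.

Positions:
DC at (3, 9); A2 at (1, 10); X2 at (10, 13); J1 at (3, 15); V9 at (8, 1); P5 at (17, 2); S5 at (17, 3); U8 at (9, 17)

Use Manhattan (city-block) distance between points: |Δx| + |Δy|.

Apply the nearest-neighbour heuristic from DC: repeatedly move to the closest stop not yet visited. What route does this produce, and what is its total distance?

At DC the remaining stops are A2 3, J1 6, X2 11, V9 13, U8 14, S5 20, P5 21; go to A2.
At A2 the remaining stops are J1 7, X2 12, U8 15, V9 16, S5 23, P5 24; go to J1.
At J1 the remaining stops are U8 8, X2 9, V9 19, S5 26, P5 27; go to U8.
At U8 the remaining stops are X2 5, V9 17, S5 22, P5 23; go to X2.
At X2 the remaining stops are V9 14, S5 17, P5 18; go to V9.
At V9 the remaining stops are P5 10, S5 11; go to P5.
At P5 the remaining stops are S5 1; go to S5.
Return S5→DC: 20.
Total = 3 + 7 + 8 + 5 + 14 + 10 + 1 + 20 = 68.

Total distance 68 via the nearest-neighbour route DC → A2 → J1 → U8 → X2 → V9 → P5 → S5 → DC.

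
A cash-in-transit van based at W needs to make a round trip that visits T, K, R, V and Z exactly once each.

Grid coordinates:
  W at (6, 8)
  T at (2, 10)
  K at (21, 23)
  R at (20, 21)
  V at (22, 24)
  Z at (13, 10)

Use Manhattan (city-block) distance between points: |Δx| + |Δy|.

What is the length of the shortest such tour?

Minimum total distance: 72.

There are 60 distinct closed tours to check (reversals are equivalent).
W → T → K → R → V → Z → W: 6+32+3+5+23+9 = 78
W → T → K → R → Z → V → W: 6+32+3+18+23+32 = 114
W → T → K → V → R → Z → W: 6+32+2+5+18+9 = 72
W → T → K → V → Z → R → W: 6+32+2+23+18+27 = 108
W → T → K → Z → R → V → W: 6+32+21+18+5+32 = 114
W → T → K → Z → V → R → W: 6+32+21+23+5+27 = 114
W → T → R → K → V → Z → W: 6+29+3+2+23+9 = 72
W → T → R → K → Z → V → W: 6+29+3+21+23+32 = 114
W → T → R → V → K → Z → W: 6+29+5+2+21+9 = 72
W → T → R → V → Z → K → W: 6+29+5+23+21+30 = 114
W → T → R → Z → K → V → W: 6+29+18+21+2+32 = 108
W → T → R → Z → V → K → W: 6+29+18+23+2+30 = 108
W → T → V → K → R → Z → W: 6+34+2+3+18+9 = 72
W → T → V → K → Z → R → W: 6+34+2+21+18+27 = 108
… (46 more)
The minimum is 72.
One optimal route: W → T → K → V → R → Z → W (or its reverse).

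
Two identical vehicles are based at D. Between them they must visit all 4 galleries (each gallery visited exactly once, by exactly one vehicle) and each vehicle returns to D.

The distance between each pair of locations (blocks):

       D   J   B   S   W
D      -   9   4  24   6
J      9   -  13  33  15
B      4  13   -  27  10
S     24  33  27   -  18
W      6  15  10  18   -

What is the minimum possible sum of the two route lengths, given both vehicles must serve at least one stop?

There are 2^3 − 1 = 7 ways to divide the 4 stops into two non-empty groups. For each, the best each vehicle can do is its own shortest tour through its group:
  {J} + {B, S, W}: 18 + 55 = 73
  {B} + {J, S, W}: 8 + 66 = 74
  {J, B} + {S, W}: 26 + 48 = 74
  {S} + {J, B, W}: 48 + 38 = 86
  {J, S} + {B, W}: 66 + 20 = 86
  {B, S} + {J, W}: 55 + 30 = 85
  … (7 splits in total)
Best: vehicle 1 D → J → D = 18; vehicle 2 D → B → S → W → D = 55; combined 73.

73 blocks — the smallest possible combined total.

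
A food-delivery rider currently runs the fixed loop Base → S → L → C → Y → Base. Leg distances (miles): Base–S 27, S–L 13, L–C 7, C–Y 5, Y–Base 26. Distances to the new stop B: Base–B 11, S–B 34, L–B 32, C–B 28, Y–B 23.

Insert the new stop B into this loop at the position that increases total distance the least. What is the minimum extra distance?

Insertion cost between consecutive stops i–j is d(i,B) + d(B,j) − d(i,j):
  between Base and S: 11 + 34 − 27 = 18
  between S and L: 34 + 32 − 13 = 53
  between L and C: 32 + 28 − 7 = 53
  between C and Y: 28 + 23 − 5 = 46
  between Y and Base: 23 + 11 − 26 = 8
Cheapest insertion is between Y and Base, adding 8.
New total = 78 + 8 = 86.

Minimum extra distance: 8 miles, inserting B between Y and Base.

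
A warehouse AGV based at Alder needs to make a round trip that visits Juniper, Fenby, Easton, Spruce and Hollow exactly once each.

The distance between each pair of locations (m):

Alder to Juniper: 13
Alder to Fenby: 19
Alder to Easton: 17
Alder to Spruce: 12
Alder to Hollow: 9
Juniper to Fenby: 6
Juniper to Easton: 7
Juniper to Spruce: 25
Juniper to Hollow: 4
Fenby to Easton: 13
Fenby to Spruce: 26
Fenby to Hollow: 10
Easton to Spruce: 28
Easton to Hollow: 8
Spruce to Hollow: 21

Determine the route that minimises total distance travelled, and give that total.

Alder→Juniper→Fenby→Easton→Spruce→Hollow→Alder: 13+6+13+28+21+9 = 90
Alder→Juniper→Fenby→Easton→Hollow→Spruce→Alder: 13+6+13+8+21+12 = 73
Alder→Juniper→Fenby→Spruce→Easton→Hollow→Alder: 13+6+26+28+8+9 = 90
Alder→Juniper→Fenby→Spruce→Hollow→Easton→Alder: 13+6+26+21+8+17 = 91
Alder→Juniper→Fenby→Hollow→Easton→Spruce→Alder: 13+6+10+8+28+12 = 77
Alder→Juniper→Fenby→Hollow→Spruce→Easton→Alder: 13+6+10+21+28+17 = 95
Alder→Juniper→Easton→Fenby→Spruce→Hollow→Alder: 13+7+13+26+21+9 = 89
Alder→Juniper→Easton→Fenby→Hollow→Spruce→Alder: 13+7+13+10+21+12 = 76
Alder→Juniper→Easton→Spruce→Fenby→Hollow→Alder: 13+7+28+26+10+9 = 93
Alder→Juniper→Easton→Spruce→Hollow→Fenby→Alder: 13+7+28+21+10+19 = 98
Alder→Juniper→Easton→Hollow→Fenby→Spruce→Alder: 13+7+8+10+26+12 = 76
Alder→Juniper→Easton→Hollow→Spruce→Fenby→Alder: 13+7+8+21+26+19 = 94
Alder→Juniper→Spruce→Fenby→Easton→Hollow→Alder: 13+25+26+13+8+9 = 94
Alder→Juniper→Spruce→Fenby→Hollow→Easton→Alder: 13+25+26+10+8+17 = 99
… (46 more)
Alder→Spruce→Fenby→Juniper→Easton→Hollow→Alder: 12+26+6+7+8+9 = 68  ← best
The minimum is 68.
One optimal route: Alder → Spruce → Fenby → Juniper → Easton → Hollow → Alder (or its reverse).

68 m — the shortest possible round trip.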